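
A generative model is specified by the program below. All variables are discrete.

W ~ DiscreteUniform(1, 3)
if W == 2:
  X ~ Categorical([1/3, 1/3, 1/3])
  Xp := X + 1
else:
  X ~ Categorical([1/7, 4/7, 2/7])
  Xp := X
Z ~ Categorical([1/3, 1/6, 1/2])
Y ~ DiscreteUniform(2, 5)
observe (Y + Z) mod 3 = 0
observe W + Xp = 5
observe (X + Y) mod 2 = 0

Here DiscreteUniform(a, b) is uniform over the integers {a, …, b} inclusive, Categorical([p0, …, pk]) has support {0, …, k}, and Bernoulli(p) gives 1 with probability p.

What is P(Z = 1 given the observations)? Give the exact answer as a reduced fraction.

P(Z = 1 | obs) = 1/4

Enumerate traces; 4 have nonzero weight after conditioning:
  (W=2, X=2, Z=1, Y=2) weight 1/216
  (W=2, X=2, Z=2, Y=4) weight 1/72
  (W=3, X=2, Z=1, Y=2) weight 1/252
  (W=3, X=2, Z=2, Y=4) weight 1/84
Group by Z:
  weight(Z=1) = 13/1512
  weight(Z=2) = 13/504
Total weight = 13/1512 + 13/504 = 13/378
P(Z=1 | obs) = 13/1512 / 13/378 = 1/4
P(Z=2 | obs) = 13/504 / 13/378 = 3/4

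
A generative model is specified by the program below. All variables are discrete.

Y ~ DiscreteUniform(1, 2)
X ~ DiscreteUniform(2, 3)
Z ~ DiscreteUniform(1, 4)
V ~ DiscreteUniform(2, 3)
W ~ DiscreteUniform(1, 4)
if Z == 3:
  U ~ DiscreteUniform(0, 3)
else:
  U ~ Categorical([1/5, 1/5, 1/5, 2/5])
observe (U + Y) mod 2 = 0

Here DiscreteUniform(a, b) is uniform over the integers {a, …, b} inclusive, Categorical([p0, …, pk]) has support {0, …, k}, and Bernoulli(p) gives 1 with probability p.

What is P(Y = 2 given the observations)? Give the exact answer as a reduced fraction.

Enumerate traces; 256 have nonzero weight after conditioning:
  (Y=1, X=2, Z=1, V=2, W=1, U=1) weight 1/640
  (Y=1, X=2, Z=1, V=2, W=1, U=3) weight 1/320
  (Y=1, X=2, Z=1, V=2, W=2, U=1) weight 1/640
  (Y=1, X=2, Z=1, V=2, W=2, U=3) weight 1/320
  (Y=1, X=2, Z=1, V=2, W=3, U=1) weight 1/640
  (Y=1, X=2, Z=1, V=2, W=3, U=3) weight 1/320
  (Y=1, X=2, Z=1, V=2, W=4, U=1) weight 1/640
  (Y=1, X=2, Z=1, V=2, W=4, U=3) weight 1/320
  (Y=2, X=2, Z=1, V=2, W=1, U=0) weight 1/640
  … 247 more
Group by Y:
  weight(Y=1) = 23/80
  weight(Y=2) = 17/80
Total weight = 23/80 + 17/80 = 1/2
P(Y=1 | obs) = 23/80 / 1/2 = 23/40
P(Y=2 | obs) = 17/80 / 1/2 = 17/40

P(Y = 2 | obs) = 17/40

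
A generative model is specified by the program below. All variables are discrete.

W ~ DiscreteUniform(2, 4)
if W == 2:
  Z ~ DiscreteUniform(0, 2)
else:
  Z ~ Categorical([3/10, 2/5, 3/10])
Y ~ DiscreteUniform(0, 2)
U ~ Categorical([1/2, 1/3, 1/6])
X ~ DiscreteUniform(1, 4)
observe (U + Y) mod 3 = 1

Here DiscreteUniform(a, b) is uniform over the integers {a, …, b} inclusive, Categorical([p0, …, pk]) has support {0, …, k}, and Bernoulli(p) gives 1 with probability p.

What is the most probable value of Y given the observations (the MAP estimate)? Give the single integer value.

argmax_v P(Y = v | obs) = 1

Enumerate traces; 108 have nonzero weight after conditioning:
  (W=2, Z=0, Y=0, U=1, X=1) weight 1/324
  (W=2, Z=0, Y=0, U=1, X=2) weight 1/324
  (W=2, Z=0, Y=0, U=1, X=3) weight 1/324
  (W=2, Z=0, Y=0, U=1, X=4) weight 1/324
  (W=2, Z=0, Y=1, U=0, X=1) weight 1/216
  (W=2, Z=0, Y=1, U=0, X=2) weight 1/216
  (W=2, Z=0, Y=1, U=0, X=3) weight 1/216
  (W=2, Z=0, Y=1, U=0, X=4) weight 1/216
  (W=2, Z=0, Y=2, U=2, X=1) weight 1/648
  … 99 more
Group by Y:
  weight(Y=0) = 1/9
  weight(Y=1) = 1/6
  weight(Y=2) = 1/18
Total weight = 1/9 + 1/6 + 1/18 = 1/3
P(Y=0 | obs) = 1/9 / 1/3 = 1/3
P(Y=1 | obs) = 1/6 / 1/3 = 1/2
P(Y=2 | obs) = 1/18 / 1/3 = 1/6
argmax = 1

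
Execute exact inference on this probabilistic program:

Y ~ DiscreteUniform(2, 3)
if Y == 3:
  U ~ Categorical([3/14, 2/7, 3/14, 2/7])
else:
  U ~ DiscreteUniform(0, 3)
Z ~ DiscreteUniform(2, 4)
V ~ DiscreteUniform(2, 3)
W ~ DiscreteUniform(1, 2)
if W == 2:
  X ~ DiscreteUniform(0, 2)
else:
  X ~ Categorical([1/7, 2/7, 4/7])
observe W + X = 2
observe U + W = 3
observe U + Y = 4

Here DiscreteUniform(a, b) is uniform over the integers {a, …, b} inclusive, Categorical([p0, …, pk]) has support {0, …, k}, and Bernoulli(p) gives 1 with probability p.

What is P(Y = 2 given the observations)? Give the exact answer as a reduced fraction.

P(Y = 2 | obs) = 3/7

Enumerate traces; 12 have nonzero weight after conditioning:
  (Y=2, U=2, Z=2, V=2, W=1, X=1) weight 1/336
  (Y=2, U=2, Z=2, V=3, W=1, X=1) weight 1/336
  (Y=2, U=2, Z=3, V=2, W=1, X=1) weight 1/336
  (Y=2, U=2, Z=3, V=3, W=1, X=1) weight 1/336
  (Y=2, U=2, Z=4, V=2, W=1, X=1) weight 1/336
  (Y=2, U=2, Z=4, V=3, W=1, X=1) weight 1/336
  (Y=3, U=1, Z=2, V=2, W=2, X=0) weight 1/252
  (Y=3, U=1, Z=2, V=3, W=2, X=0) weight 1/252
  … 4 more
Group by Y:
  weight(Y=2) = 1/56
  weight(Y=3) = 1/42
Total weight = 1/56 + 1/42 = 1/24
P(Y=2 | obs) = 1/56 / 1/24 = 3/7
P(Y=3 | obs) = 1/42 / 1/24 = 4/7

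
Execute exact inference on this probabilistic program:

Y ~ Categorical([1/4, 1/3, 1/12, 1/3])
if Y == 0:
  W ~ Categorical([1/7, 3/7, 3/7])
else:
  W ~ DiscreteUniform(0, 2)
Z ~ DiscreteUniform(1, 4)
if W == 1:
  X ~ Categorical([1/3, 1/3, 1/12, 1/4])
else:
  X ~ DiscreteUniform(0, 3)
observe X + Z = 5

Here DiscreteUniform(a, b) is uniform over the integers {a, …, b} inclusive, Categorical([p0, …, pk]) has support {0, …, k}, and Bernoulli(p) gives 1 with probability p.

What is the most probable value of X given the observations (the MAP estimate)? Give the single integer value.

argmax_v P(X = v | obs) = 1

Enumerate traces; 36 have nonzero weight after conditioning:
  (Y=0, W=0, Z=2, X=3) weight 1/448
  (Y=0, W=0, Z=3, X=2) weight 1/448
  (Y=0, W=0, Z=4, X=1) weight 1/448
  (Y=0, W=1, Z=2, X=3) weight 3/448
  (Y=0, W=1, Z=3, X=2) weight 1/448
  (Y=0, W=1, Z=4, X=1) weight 1/112
  (Y=0, W=2, Z=2, X=3) weight 3/448
  (Y=0, W=2, Z=3, X=2) weight 3/448
  … 28 more
Group by X:
  weight(X=1) = 47/672
  weight(X=2) = 1/21
  weight(X=3) = 1/16
Total weight = 47/672 + 1/21 + 1/16 = 121/672
P(X=1 | obs) = 47/672 / 121/672 = 47/121
P(X=2 | obs) = 1/21 / 121/672 = 32/121
P(X=3 | obs) = 1/16 / 121/672 = 42/121
argmax = 1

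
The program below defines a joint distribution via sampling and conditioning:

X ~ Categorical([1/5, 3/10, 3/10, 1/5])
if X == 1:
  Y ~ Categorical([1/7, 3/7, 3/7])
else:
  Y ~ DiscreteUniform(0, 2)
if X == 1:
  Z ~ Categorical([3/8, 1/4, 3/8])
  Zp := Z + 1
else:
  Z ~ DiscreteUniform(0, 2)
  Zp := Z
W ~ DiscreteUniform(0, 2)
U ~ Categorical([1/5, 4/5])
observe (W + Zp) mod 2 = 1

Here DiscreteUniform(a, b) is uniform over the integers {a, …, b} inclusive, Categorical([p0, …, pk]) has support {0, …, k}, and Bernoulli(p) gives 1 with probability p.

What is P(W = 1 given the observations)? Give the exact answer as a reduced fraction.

Enumerate traces; 102 have nonzero weight after conditioning:
  (X=0, Y=0, Z=0, W=1, U=0) weight 1/675
  (X=0, Y=0, Z=0, W=1, U=1) weight 4/675
  (X=0, Y=0, Z=1, W=0, U=0) weight 1/675
  (X=0, Y=0, Z=1, W=0, U=1) weight 4/675
  (X=0, Y=0, Z=1, W=2, U=0) weight 1/675
  (X=0, Y=0, Z=1, W=2, U=1) weight 4/675
  (X=0, Y=0, Z=2, W=1, U=0) weight 1/675
  (X=0, Y=0, Z=2, W=1, U=1) weight 4/675
  … 94 more
Group by W:
  weight(W=0) = 11/72
  weight(W=1) = 13/72
  weight(W=2) = 11/72
Total weight = 11/72 + 13/72 + 11/72 = 35/72
P(W=0 | obs) = 11/72 / 35/72 = 11/35
P(W=1 | obs) = 13/72 / 35/72 = 13/35
P(W=2 | obs) = 11/72 / 35/72 = 11/35

P(W = 1 | obs) = 13/35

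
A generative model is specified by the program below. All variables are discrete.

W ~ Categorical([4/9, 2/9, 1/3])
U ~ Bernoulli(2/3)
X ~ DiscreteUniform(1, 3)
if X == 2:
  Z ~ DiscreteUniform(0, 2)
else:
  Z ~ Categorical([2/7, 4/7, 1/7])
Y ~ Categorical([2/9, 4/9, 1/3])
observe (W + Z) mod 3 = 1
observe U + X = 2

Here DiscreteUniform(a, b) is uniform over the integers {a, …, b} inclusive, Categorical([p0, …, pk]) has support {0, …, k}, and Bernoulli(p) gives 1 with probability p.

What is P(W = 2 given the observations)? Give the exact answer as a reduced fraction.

Enumerate traces; 18 have nonzero weight after conditioning:
  (W=0, U=0, X=2, Z=1, Y=0) weight 8/2187
  (W=0, U=0, X=2, Z=1, Y=1) weight 16/2187
  (W=0, U=0, X=2, Z=1, Y=2) weight 4/729
  (W=0, U=1, X=1, Z=1, Y=0) weight 64/5103
  (W=0, U=1, X=1, Z=1, Y=1) weight 128/5103
  (W=0, U=1, X=1, Z=1, Y=2) weight 32/1701
  (W=1, U=0, X=2, Z=0, Y=0) weight 4/2187
  (W=1, U=0, X=2, Z=0, Y=1) weight 8/2187
  (W=2, U=0, X=2, Z=2, Y=0) weight 2/729
  … 9 more
Group by W:
  weight(W=0) = 124/1701
  weight(W=1) = 38/1701
  weight(W=2) = 13/567
Total weight = 124/1701 + 38/1701 + 13/567 = 67/567
P(W=0 | obs) = 124/1701 / 67/567 = 124/201
P(W=1 | obs) = 38/1701 / 67/567 = 38/201
P(W=2 | obs) = 13/567 / 67/567 = 13/67

P(W = 2 | obs) = 13/67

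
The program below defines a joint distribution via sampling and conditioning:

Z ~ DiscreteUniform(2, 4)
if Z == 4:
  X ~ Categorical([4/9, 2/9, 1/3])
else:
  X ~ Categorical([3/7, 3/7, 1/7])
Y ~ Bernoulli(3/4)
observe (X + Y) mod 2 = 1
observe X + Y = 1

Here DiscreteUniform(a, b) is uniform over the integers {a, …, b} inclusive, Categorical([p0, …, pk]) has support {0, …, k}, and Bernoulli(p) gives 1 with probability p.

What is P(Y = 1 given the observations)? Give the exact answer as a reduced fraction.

P(Y = 1 | obs) = 123/157

Enumerate traces; 6 have nonzero weight after conditioning:
  (Z=2, X=0, Y=1) weight 3/28
  (Z=2, X=1, Y=0) weight 1/28
  (Z=3, X=0, Y=1) weight 3/28
  (Z=3, X=1, Y=0) weight 1/28
  (Z=4, X=0, Y=1) weight 1/9
  (Z=4, X=1, Y=0) weight 1/54
Group by Y:
  weight(Y=0) = 17/189
  weight(Y=1) = 41/126
Total weight = 17/189 + 41/126 = 157/378
P(Y=0 | obs) = 17/189 / 157/378 = 34/157
P(Y=1 | obs) = 41/126 / 157/378 = 123/157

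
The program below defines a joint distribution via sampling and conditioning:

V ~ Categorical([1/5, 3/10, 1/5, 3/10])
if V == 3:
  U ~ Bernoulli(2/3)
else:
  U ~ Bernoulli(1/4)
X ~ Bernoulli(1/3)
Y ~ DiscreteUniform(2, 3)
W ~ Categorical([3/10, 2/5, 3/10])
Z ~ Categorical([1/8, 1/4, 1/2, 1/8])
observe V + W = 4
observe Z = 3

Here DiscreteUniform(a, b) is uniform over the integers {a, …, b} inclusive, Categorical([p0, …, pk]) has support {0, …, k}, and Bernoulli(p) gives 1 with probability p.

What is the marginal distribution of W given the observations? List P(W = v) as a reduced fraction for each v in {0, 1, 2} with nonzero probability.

Enumerate traces; 16 have nonzero weight after conditioning:
  (V=2, U=0, X=0, Y=2, W=2, Z=3) weight 3/1600
  (V=2, U=0, X=0, Y=3, W=2, Z=3) weight 3/1600
  (V=2, U=0, X=1, Y=2, W=2, Z=3) weight 3/3200
  (V=2, U=0, X=1, Y=3, W=2, Z=3) weight 3/3200
  (V=2, U=1, X=0, Y=2, W=2, Z=3) weight 1/1600
  (V=2, U=1, X=0, Y=3, W=2, Z=3) weight 1/1600
  (V=2, U=1, X=1, Y=2, W=2, Z=3) weight 1/3200
  (V=2, U=1, X=1, Y=3, W=2, Z=3) weight 1/3200
  (V=3, U=0, X=0, Y=2, W=1, Z=3) weight 1/600
  … 7 more
Group by W:
  weight(W=1) = 3/200
  weight(W=2) = 3/400
Total weight = 3/200 + 3/400 = 9/400
P(W=1 | obs) = 3/200 / 9/400 = 2/3
P(W=2 | obs) = 3/400 / 9/400 = 1/3

P(W=1) = 2/3, P(W=2) = 1/3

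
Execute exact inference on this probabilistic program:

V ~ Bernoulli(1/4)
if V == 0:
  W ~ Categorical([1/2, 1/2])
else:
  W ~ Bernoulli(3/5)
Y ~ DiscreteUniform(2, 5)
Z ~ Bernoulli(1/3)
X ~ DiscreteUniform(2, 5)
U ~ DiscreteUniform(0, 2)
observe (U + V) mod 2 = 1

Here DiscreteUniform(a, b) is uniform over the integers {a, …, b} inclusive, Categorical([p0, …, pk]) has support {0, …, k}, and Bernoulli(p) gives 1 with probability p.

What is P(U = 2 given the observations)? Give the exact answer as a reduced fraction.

Enumerate traces; 192 have nonzero weight after conditioning:
  (V=0, W=0, Y=2, Z=0, X=2, U=1) weight 1/192
  (V=0, W=0, Y=2, Z=0, X=3, U=1) weight 1/192
  (V=0, W=0, Y=2, Z=0, X=4, U=1) weight 1/192
  (V=0, W=0, Y=2, Z=0, X=5, U=1) weight 1/192
  (V=0, W=0, Y=2, Z=1, X=2, U=1) weight 1/384
  (V=0, W=0, Y=2, Z=1, X=3, U=1) weight 1/384
  (V=0, W=0, Y=2, Z=1, X=4, U=1) weight 1/384
  (V=0, W=0, Y=2, Z=1, X=5, U=1) weight 1/384
  (V=1, W=0, Y=2, Z=0, X=2, U=0) weight 1/720
  (V=1, W=0, Y=2, Z=0, X=2, U=2) weight 1/720
  … 182 more
Group by U:
  weight(U=0) = 1/12
  weight(U=1) = 1/4
  weight(U=2) = 1/12
Total weight = 1/12 + 1/4 + 1/12 = 5/12
P(U=0 | obs) = 1/12 / 5/12 = 1/5
P(U=1 | obs) = 1/4 / 5/12 = 3/5
P(U=2 | obs) = 1/12 / 5/12 = 1/5

P(U = 2 | obs) = 1/5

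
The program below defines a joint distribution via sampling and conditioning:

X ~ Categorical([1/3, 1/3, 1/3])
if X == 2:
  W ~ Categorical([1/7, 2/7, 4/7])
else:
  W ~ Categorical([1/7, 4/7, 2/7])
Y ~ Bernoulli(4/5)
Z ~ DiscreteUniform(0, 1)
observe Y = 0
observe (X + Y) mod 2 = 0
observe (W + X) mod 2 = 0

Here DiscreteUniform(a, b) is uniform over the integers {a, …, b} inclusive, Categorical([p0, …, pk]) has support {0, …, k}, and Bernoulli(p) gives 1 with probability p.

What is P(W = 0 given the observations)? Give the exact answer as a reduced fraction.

P(W = 0 | obs) = 1/4

Enumerate traces; 8 have nonzero weight after conditioning:
  (X=0, W=0, Y=0, Z=0) weight 1/210
  (X=0, W=0, Y=0, Z=1) weight 1/210
  (X=0, W=2, Y=0, Z=0) weight 1/105
  (X=0, W=2, Y=0, Z=1) weight 1/105
  (X=2, W=0, Y=0, Z=0) weight 1/210
  (X=2, W=0, Y=0, Z=1) weight 1/210
  (X=2, W=2, Y=0, Z=0) weight 2/105
  (X=2, W=2, Y=0, Z=1) weight 2/105
Group by W:
  weight(W=0) = 2/105
  weight(W=2) = 2/35
Total weight = 2/105 + 2/35 = 8/105
P(W=0 | obs) = 2/105 / 8/105 = 1/4
P(W=2 | obs) = 2/35 / 8/105 = 3/4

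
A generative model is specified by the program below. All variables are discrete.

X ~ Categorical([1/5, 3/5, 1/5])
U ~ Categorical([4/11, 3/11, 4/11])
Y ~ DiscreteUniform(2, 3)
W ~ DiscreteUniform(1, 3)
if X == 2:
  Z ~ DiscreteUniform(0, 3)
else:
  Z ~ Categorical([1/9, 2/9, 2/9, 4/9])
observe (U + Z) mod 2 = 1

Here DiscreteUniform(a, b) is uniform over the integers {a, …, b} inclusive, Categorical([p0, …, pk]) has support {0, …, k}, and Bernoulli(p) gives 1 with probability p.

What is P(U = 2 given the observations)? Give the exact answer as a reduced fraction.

Enumerate traces; 108 have nonzero weight after conditioning:
  (X=0, U=0, Y=2, W=1, Z=1) weight 4/1485
  (X=0, U=0, Y=2, W=1, Z=3) weight 8/1485
  (X=0, U=0, Y=2, W=2, Z=1) weight 4/1485
  (X=0, U=0, Y=2, W=2, Z=3) weight 8/1485
  (X=0, U=0, Y=2, W=3, Z=1) weight 4/1485
  (X=0, U=0, Y=2, W=3, Z=3) weight 8/1485
  (X=0, U=0, Y=3, W=1, Z=1) weight 4/1485
  (X=0, U=0, Y=3, W=1, Z=3) weight 8/1485
  (X=0, U=1, Y=2, W=1, Z=0) weight 1/990
  (X=0, U=2, Y=2, W=1, Z=1) weight 4/1485
  … 98 more
Group by U:
  weight(U=0) = 38/165
  weight(U=1) = 1/10
  weight(U=2) = 38/165
Total weight = 38/165 + 1/10 + 38/165 = 37/66
P(U=0 | obs) = 38/165 / 37/66 = 76/185
P(U=1 | obs) = 1/10 / 37/66 = 33/185
P(U=2 | obs) = 38/165 / 37/66 = 76/185

P(U = 2 | obs) = 76/185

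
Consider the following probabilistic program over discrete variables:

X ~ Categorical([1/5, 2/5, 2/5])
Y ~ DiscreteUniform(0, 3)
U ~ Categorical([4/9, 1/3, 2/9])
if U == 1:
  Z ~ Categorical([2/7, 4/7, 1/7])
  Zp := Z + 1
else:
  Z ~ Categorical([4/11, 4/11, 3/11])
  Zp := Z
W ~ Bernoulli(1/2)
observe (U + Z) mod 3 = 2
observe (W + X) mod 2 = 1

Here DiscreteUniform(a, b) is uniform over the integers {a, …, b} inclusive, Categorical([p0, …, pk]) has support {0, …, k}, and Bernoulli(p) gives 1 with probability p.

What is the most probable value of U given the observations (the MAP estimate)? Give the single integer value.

Enumerate traces; 36 have nonzero weight after conditioning:
  (X=0, Y=0, U=0, Z=2, W=1) weight 1/330
  (X=0, Y=0, U=1, Z=1, W=1) weight 1/210
  (X=0, Y=0, U=2, Z=0, W=1) weight 1/495
  (X=0, Y=1, U=0, Z=2, W=1) weight 1/330
  (X=0, Y=1, U=1, Z=1, W=1) weight 1/210
  (X=0, Y=1, U=2, Z=0, W=1) weight 1/495
  (X=0, Y=2, U=0, Z=2, W=1) weight 1/330
  (X=0, Y=2, U=1, Z=1, W=1) weight 1/210
  … 28 more
Group by U:
  weight(U=0) = 2/33
  weight(U=1) = 2/21
  weight(U=2) = 4/99
Total weight = 2/33 + 2/21 + 4/99 = 136/693
P(U=0 | obs) = 2/33 / 136/693 = 21/68
P(U=1 | obs) = 2/21 / 136/693 = 33/68
P(U=2 | obs) = 4/99 / 136/693 = 7/34
argmax = 1

argmax_v P(U = v | obs) = 1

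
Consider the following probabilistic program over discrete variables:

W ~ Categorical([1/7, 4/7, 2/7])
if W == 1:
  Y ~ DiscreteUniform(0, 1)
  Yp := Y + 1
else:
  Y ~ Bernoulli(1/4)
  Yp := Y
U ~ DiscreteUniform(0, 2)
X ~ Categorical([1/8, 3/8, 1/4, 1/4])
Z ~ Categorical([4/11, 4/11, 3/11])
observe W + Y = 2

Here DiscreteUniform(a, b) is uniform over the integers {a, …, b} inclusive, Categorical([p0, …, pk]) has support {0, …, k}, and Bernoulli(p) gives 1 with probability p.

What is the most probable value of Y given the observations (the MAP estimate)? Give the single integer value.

Enumerate traces; 72 have nonzero weight after conditioning:
  (W=1, Y=1, U=0, X=0, Z=0) weight 1/231
  (W=1, Y=1, U=0, X=0, Z=1) weight 1/231
  (W=1, Y=1, U=0, X=0, Z=2) weight 1/308
  (W=1, Y=1, U=0, X=1, Z=0) weight 1/77
  (W=1, Y=1, U=0, X=1, Z=1) weight 1/77
  (W=1, Y=1, U=0, X=1, Z=2) weight 3/308
  (W=1, Y=1, U=0, X=2, Z=0) weight 2/231
  (W=1, Y=1, U=0, X=2, Z=1) weight 2/231
  (W=2, Y=0, U=0, X=0, Z=0) weight 1/308
  … 63 more
Group by Y:
  weight(Y=0) = 3/14
  weight(Y=1) = 2/7
Total weight = 3/14 + 2/7 = 1/2
P(Y=0 | obs) = 3/14 / 1/2 = 3/7
P(Y=1 | obs) = 2/7 / 1/2 = 4/7
argmax = 1

argmax_v P(Y = v | obs) = 1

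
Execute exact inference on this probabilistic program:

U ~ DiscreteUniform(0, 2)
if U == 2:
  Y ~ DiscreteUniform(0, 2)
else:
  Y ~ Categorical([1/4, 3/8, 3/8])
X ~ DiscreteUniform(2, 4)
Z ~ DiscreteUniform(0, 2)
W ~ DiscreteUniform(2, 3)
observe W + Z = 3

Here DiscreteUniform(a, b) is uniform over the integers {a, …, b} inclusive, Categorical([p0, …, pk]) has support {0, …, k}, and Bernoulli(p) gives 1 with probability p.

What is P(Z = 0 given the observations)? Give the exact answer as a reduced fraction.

Enumerate traces; 54 have nonzero weight after conditioning:
  (U=0, Y=0, X=2, Z=0, W=3) weight 1/216
  (U=0, Y=0, X=2, Z=1, W=2) weight 1/216
  (U=0, Y=0, X=3, Z=0, W=3) weight 1/216
  (U=0, Y=0, X=3, Z=1, W=2) weight 1/216
  (U=0, Y=0, X=4, Z=0, W=3) weight 1/216
  (U=0, Y=0, X=4, Z=1, W=2) weight 1/216
  (U=0, Y=1, X=2, Z=0, W=3) weight 1/144
  (U=0, Y=1, X=2, Z=1, W=2) weight 1/144
  … 46 more
Group by Z:
  weight(Z=0) = 1/6
  weight(Z=1) = 1/6
Total weight = 1/6 + 1/6 = 1/3
P(Z=0 | obs) = 1/6 / 1/3 = 1/2
P(Z=1 | obs) = 1/6 / 1/3 = 1/2

P(Z = 0 | obs) = 1/2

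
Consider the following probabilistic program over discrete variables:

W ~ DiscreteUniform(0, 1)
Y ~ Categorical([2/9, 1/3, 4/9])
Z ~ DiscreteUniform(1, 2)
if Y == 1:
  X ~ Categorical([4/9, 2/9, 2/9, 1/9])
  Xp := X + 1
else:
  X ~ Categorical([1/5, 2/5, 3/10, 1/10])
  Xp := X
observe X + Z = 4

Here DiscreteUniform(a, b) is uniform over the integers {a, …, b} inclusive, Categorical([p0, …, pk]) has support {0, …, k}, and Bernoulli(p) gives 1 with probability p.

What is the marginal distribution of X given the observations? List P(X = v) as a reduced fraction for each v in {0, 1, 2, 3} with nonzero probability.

P(X=2) = 37/51, P(X=3) = 14/51

Enumerate traces; 12 have nonzero weight after conditioning:
  (W=0, Y=0, Z=1, X=3) weight 1/180
  (W=0, Y=0, Z=2, X=2) weight 1/60
  (W=0, Y=1, Z=1, X=3) weight 1/108
  (W=0, Y=1, Z=2, X=2) weight 1/54
  (W=0, Y=2, Z=1, X=3) weight 1/90
  (W=0, Y=2, Z=2, X=2) weight 1/30
  (W=1, Y=0, Z=1, X=3) weight 1/180
  (W=1, Y=0, Z=2, X=2) weight 1/60
  … 4 more
Group by X:
  weight(X=2) = 37/270
  weight(X=3) = 7/135
Total weight = 37/270 + 7/135 = 17/90
P(X=2 | obs) = 37/270 / 17/90 = 37/51
P(X=3 | obs) = 7/135 / 17/90 = 14/51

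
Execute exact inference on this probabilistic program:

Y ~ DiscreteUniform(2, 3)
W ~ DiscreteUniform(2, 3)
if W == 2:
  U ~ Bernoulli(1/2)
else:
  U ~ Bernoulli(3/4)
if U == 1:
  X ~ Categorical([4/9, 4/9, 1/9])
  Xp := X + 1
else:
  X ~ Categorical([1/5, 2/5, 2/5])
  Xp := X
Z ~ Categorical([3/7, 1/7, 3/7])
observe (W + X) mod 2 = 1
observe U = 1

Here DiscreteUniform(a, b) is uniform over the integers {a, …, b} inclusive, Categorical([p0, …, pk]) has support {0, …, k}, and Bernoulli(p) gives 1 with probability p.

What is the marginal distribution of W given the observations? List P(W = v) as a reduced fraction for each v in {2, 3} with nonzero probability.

P(W=2) = 8/23, P(W=3) = 15/23

Enumerate traces; 18 have nonzero weight after conditioning:
  (Y=2, W=2, U=1, X=1, Z=0) weight 1/42
  (Y=2, W=2, U=1, X=1, Z=1) weight 1/126
  (Y=2, W=2, U=1, X=1, Z=2) weight 1/42
  (Y=2, W=3, U=1, X=0, Z=0) weight 1/28
  (Y=2, W=3, U=1, X=0, Z=1) weight 1/84
  (Y=2, W=3, U=1, X=0, Z=2) weight 1/28
  (Y=2, W=3, U=1, X=2, Z=0) weight 1/112
  (Y=2, W=3, U=1, X=2, Z=1) weight 1/336
  … 10 more
Group by W:
  weight(W=2) = 1/9
  weight(W=3) = 5/24
Total weight = 1/9 + 5/24 = 23/72
P(W=2 | obs) = 1/9 / 23/72 = 8/23
P(W=3 | obs) = 5/24 / 23/72 = 15/23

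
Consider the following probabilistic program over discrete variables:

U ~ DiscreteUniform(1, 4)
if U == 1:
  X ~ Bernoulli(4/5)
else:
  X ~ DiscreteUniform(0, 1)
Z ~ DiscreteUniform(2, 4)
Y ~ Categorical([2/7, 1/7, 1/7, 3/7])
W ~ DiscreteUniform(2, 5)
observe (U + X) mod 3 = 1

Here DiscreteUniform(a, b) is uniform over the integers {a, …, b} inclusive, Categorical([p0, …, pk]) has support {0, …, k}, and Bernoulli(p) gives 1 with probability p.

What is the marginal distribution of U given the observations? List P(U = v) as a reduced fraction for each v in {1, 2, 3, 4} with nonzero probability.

P(U=1) = 1/6, P(U=3) = 5/12, P(U=4) = 5/12

Enumerate traces; 144 have nonzero weight after conditioning:
  (U=1, X=0, Z=2, Y=0, W=2) weight 1/840
  (U=1, X=0, Z=2, Y=0, W=3) weight 1/840
  (U=1, X=0, Z=2, Y=0, W=4) weight 1/840
  (U=1, X=0, Z=2, Y=0, W=5) weight 1/840
  (U=1, X=0, Z=2, Y=1, W=2) weight 1/1680
  (U=1, X=0, Z=2, Y=1, W=3) weight 1/1680
  (U=1, X=0, Z=2, Y=1, W=4) weight 1/1680
  (U=1, X=0, Z=2, Y=1, W=5) weight 1/1680
  (U=3, X=1, Z=2, Y=0, W=2) weight 1/336
  (U=4, X=0, Z=2, Y=0, W=2) weight 1/336
  … 134 more
Group by U:
  weight(U=1) = 1/20
  weight(U=3) = 1/8
  weight(U=4) = 1/8
Total weight = 1/20 + 1/8 + 1/8 = 3/10
P(U=1 | obs) = 1/20 / 3/10 = 1/6
P(U=3 | obs) = 1/8 / 3/10 = 5/12
P(U=4 | obs) = 1/8 / 3/10 = 5/12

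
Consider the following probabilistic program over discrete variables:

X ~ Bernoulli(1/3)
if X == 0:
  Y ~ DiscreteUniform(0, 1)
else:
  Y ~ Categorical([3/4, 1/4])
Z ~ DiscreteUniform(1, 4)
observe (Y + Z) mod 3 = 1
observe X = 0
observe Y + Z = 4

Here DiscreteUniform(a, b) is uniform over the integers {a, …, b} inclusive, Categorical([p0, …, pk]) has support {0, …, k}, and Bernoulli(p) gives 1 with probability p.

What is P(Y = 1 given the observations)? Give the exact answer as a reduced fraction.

P(Y = 1 | obs) = 1/2

Enumerate traces; 2 have nonzero weight after conditioning:
  (X=0, Y=0, Z=4) weight 1/12
  (X=0, Y=1, Z=3) weight 1/12
Group by Y:
  weight(Y=0) = 1/12
  weight(Y=1) = 1/12
Total weight = 1/12 + 1/12 = 1/6
P(Y=0 | obs) = 1/12 / 1/6 = 1/2
P(Y=1 | obs) = 1/12 / 1/6 = 1/2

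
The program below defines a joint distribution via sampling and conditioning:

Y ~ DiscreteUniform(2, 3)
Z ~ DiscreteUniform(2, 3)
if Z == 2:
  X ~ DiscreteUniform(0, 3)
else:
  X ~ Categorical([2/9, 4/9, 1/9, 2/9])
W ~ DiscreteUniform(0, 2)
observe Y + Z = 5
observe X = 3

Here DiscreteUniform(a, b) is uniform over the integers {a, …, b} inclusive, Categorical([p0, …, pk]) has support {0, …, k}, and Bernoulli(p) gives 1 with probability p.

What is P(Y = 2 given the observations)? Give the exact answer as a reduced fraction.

P(Y = 2 | obs) = 8/17

Enumerate traces; 6 have nonzero weight after conditioning:
  (Y=2, Z=3, X=3, W=0) weight 1/54
  (Y=2, Z=3, X=3, W=1) weight 1/54
  (Y=2, Z=3, X=3, W=2) weight 1/54
  (Y=3, Z=2, X=3, W=0) weight 1/48
  (Y=3, Z=2, X=3, W=1) weight 1/48
  (Y=3, Z=2, X=3, W=2) weight 1/48
Group by Y:
  weight(Y=2) = 1/18
  weight(Y=3) = 1/16
Total weight = 1/18 + 1/16 = 17/144
P(Y=2 | obs) = 1/18 / 17/144 = 8/17
P(Y=3 | obs) = 1/16 / 17/144 = 9/17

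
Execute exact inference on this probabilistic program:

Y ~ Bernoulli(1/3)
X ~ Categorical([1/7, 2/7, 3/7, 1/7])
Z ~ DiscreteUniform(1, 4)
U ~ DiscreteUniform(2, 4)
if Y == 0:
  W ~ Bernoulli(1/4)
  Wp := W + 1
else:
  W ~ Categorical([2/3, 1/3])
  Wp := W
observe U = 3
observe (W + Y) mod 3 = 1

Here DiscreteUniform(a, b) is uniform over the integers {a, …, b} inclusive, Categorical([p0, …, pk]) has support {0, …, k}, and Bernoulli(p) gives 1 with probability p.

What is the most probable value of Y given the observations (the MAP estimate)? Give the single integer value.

argmax_v P(Y = v | obs) = 1

Enumerate traces; 32 have nonzero weight after conditioning:
  (Y=0, X=0, Z=1, U=3, W=1) weight 1/504
  (Y=0, X=0, Z=2, U=3, W=1) weight 1/504
  (Y=0, X=0, Z=3, U=3, W=1) weight 1/504
  (Y=0, X=0, Z=4, U=3, W=1) weight 1/504
  (Y=0, X=1, Z=1, U=3, W=1) weight 1/252
  (Y=0, X=1, Z=2, U=3, W=1) weight 1/252
  (Y=0, X=1, Z=3, U=3, W=1) weight 1/252
  (Y=0, X=1, Z=4, U=3, W=1) weight 1/252
  (Y=1, X=0, Z=1, U=3, W=0) weight 1/378
  … 23 more
Group by Y:
  weight(Y=0) = 1/18
  weight(Y=1) = 2/27
Total weight = 1/18 + 2/27 = 7/54
P(Y=0 | obs) = 1/18 / 7/54 = 3/7
P(Y=1 | obs) = 2/27 / 7/54 = 4/7
argmax = 1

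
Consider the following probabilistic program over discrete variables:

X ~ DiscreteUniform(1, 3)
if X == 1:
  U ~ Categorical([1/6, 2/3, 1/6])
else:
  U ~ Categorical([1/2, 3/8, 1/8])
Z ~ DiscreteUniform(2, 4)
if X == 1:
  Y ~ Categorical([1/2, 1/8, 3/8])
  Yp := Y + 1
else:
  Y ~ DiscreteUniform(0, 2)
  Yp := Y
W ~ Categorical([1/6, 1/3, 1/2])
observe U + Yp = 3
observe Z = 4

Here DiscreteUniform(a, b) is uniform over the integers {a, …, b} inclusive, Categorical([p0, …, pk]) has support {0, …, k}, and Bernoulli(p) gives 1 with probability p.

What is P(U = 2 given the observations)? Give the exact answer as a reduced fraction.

Enumerate traces; 21 have nonzero weight after conditioning:
  (X=1, U=0, Z=4, Y=2, W=0) weight 1/864
  (X=1, U=0, Z=4, Y=2, W=1) weight 1/432
  (X=1, U=0, Z=4, Y=2, W=2) weight 1/288
  (X=1, U=1, Z=4, Y=1, W=0) weight 1/648
  (X=1, U=1, Z=4, Y=1, W=1) weight 1/324
  (X=1, U=1, Z=4, Y=1, W=2) weight 1/216
  (X=1, U=2, Z=4, Y=0, W=0) weight 1/648
  (X=1, U=2, Z=4, Y=0, W=1) weight 1/324
  … 13 more
Group by U:
  weight(U=0) = 1/144
  weight(U=1) = 1/27
  weight(U=2) = 1/54
Total weight = 1/144 + 1/27 + 1/54 = 1/16
P(U=0 | obs) = 1/144 / 1/16 = 1/9
P(U=1 | obs) = 1/27 / 1/16 = 16/27
P(U=2 | obs) = 1/54 / 1/16 = 8/27

P(U = 2 | obs) = 8/27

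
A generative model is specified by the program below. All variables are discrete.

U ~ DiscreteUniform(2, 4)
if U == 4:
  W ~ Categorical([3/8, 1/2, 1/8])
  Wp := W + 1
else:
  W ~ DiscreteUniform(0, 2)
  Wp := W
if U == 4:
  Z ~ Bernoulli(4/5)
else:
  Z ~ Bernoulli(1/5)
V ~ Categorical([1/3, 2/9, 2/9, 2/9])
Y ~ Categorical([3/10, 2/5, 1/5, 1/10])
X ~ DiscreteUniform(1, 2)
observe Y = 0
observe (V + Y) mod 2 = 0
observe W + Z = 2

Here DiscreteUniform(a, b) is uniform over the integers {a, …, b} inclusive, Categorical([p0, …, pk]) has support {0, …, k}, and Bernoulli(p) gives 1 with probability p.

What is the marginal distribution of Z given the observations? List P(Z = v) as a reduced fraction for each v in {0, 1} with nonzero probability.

P(Z=0) = 67/131, P(Z=1) = 64/131

Enumerate traces; 24 have nonzero weight after conditioning:
  (U=2, W=1, Z=1, V=0, Y=0, X=1) weight 1/900
  (U=2, W=1, Z=1, V=0, Y=0, X=2) weight 1/900
  (U=2, W=1, Z=1, V=2, Y=0, X=1) weight 1/1350
  (U=2, W=1, Z=1, V=2, Y=0, X=2) weight 1/1350
  (U=2, W=2, Z=0, V=0, Y=0, X=1) weight 1/225
  (U=2, W=2, Z=0, V=0, Y=0, X=2) weight 1/225
  (U=2, W=2, Z=0, V=2, Y=0, X=1) weight 2/675
  (U=2, W=2, Z=0, V=2, Y=0, X=2) weight 2/675
  … 16 more
Group by Z:
  weight(Z=0) = 67/2160
  weight(Z=1) = 4/135
Total weight = 67/2160 + 4/135 = 131/2160
P(Z=0 | obs) = 67/2160 / 131/2160 = 67/131
P(Z=1 | obs) = 4/135 / 131/2160 = 64/131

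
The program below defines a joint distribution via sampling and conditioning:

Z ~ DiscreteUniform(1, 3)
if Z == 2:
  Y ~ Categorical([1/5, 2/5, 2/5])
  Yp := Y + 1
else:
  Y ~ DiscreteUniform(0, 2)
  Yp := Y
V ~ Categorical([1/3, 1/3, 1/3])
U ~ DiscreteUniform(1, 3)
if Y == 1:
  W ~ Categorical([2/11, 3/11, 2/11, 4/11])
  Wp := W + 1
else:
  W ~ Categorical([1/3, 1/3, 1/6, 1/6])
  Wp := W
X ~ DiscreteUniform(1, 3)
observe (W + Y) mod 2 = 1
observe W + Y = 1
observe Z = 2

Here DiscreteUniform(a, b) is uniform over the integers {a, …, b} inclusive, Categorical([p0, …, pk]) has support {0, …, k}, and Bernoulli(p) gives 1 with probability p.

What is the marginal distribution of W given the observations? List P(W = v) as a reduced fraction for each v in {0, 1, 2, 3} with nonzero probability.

P(W=0) = 12/23, P(W=1) = 11/23

Enumerate traces; 54 have nonzero weight after conditioning:
  (Z=2, Y=0, V=0, U=1, W=1, X=1) weight 1/1215
  (Z=2, Y=0, V=0, U=1, W=1, X=2) weight 1/1215
  (Z=2, Y=0, V=0, U=1, W=1, X=3) weight 1/1215
  (Z=2, Y=0, V=0, U=2, W=1, X=1) weight 1/1215
  (Z=2, Y=0, V=0, U=2, W=1, X=2) weight 1/1215
  (Z=2, Y=0, V=0, U=2, W=1, X=3) weight 1/1215
  (Z=2, Y=0, V=0, U=3, W=1, X=1) weight 1/1215
  (Z=2, Y=0, V=0, U=3, W=1, X=2) weight 1/1215
  (Z=2, Y=1, V=0, U=1, W=0, X=1) weight 4/4455
  … 45 more
Group by W:
  weight(W=0) = 4/165
  weight(W=1) = 1/45
Total weight = 4/165 + 1/45 = 23/495
P(W=0 | obs) = 4/165 / 23/495 = 12/23
P(W=1 | obs) = 1/45 / 23/495 = 11/23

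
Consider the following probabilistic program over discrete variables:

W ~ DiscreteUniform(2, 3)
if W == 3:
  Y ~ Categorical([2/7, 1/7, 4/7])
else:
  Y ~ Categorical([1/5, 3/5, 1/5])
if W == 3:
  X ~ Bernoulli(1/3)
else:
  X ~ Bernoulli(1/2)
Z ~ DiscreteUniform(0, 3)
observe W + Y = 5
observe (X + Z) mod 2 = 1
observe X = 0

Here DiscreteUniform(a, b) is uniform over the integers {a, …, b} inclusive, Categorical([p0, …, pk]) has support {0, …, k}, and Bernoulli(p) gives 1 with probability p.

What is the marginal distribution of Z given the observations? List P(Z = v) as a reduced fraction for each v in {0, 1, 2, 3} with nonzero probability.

P(Z=1) = 1/2, P(Z=3) = 1/2

Enumerate traces; 2 have nonzero weight after conditioning:
  (W=3, Y=2, X=0, Z=1) weight 1/21
  (W=3, Y=2, X=0, Z=3) weight 1/21
Group by Z:
  weight(Z=1) = 1/21
  weight(Z=3) = 1/21
Total weight = 1/21 + 1/21 = 2/21
P(Z=1 | obs) = 1/21 / 2/21 = 1/2
P(Z=3 | obs) = 1/21 / 2/21 = 1/2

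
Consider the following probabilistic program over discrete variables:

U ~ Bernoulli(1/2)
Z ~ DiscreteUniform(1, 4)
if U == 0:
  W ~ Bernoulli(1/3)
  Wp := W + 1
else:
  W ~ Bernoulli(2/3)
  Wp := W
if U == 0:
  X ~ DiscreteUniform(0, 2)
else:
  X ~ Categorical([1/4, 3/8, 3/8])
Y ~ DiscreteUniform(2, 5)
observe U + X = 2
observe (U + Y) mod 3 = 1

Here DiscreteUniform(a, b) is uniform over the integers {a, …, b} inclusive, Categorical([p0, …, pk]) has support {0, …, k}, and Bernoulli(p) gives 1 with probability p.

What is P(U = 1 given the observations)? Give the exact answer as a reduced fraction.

Enumerate traces; 16 have nonzero weight after conditioning:
  (U=0, Z=1, W=0, X=2, Y=4) weight 1/144
  (U=0, Z=1, W=1, X=2, Y=4) weight 1/288
  (U=0, Z=2, W=0, X=2, Y=4) weight 1/144
  (U=0, Z=2, W=1, X=2, Y=4) weight 1/288
  (U=0, Z=3, W=0, X=2, Y=4) weight 1/144
  (U=0, Z=3, W=1, X=2, Y=4) weight 1/288
  (U=0, Z=4, W=0, X=2, Y=4) weight 1/144
  (U=0, Z=4, W=1, X=2, Y=4) weight 1/288
  (U=1, Z=1, W=0, X=1, Y=3) weight 1/256
  … 7 more
Group by U:
  weight(U=0) = 1/24
  weight(U=1) = 3/64
Total weight = 1/24 + 3/64 = 17/192
P(U=0 | obs) = 1/24 / 17/192 = 8/17
P(U=1 | obs) = 3/64 / 17/192 = 9/17

P(U = 1 | obs) = 9/17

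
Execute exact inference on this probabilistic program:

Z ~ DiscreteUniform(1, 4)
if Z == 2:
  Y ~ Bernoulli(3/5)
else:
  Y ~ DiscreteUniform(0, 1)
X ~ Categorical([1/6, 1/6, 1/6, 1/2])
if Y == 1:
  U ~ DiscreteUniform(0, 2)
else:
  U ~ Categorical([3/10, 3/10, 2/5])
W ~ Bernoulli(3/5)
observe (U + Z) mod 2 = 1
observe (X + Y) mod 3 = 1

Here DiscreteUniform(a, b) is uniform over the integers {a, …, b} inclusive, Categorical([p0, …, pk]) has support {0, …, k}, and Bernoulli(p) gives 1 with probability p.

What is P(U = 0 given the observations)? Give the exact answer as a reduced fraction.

P(U = 0 | obs) = 490/1531

Enumerate traces; 36 have nonzero weight after conditioning:
  (Z=1, Y=0, X=1, U=0, W=0) weight 1/400
  (Z=1, Y=0, X=1, U=0, W=1) weight 3/800
  (Z=1, Y=0, X=1, U=2, W=0) weight 1/300
  (Z=1, Y=0, X=1, U=2, W=1) weight 1/200
  (Z=1, Y=1, X=0, U=0, W=0) weight 1/360
  (Z=1, Y=1, X=0, U=0, W=1) weight 1/240
  (Z=1, Y=1, X=0, U=2, W=0) weight 1/360
  (Z=1, Y=1, X=0, U=2, W=1) weight 1/240
  (Z=2, Y=0, X=1, U=1, W=0) weight 1/500
  … 27 more
Group by U:
  weight(U=0) = 49/720
  weight(U=1) = 521/7200
  weight(U=2) = 13/180
Total weight = 49/720 + 521/7200 + 13/180 = 1531/7200
P(U=0 | obs) = 49/720 / 1531/7200 = 490/1531
P(U=1 | obs) = 521/7200 / 1531/7200 = 521/1531
P(U=2 | obs) = 13/180 / 1531/7200 = 520/1531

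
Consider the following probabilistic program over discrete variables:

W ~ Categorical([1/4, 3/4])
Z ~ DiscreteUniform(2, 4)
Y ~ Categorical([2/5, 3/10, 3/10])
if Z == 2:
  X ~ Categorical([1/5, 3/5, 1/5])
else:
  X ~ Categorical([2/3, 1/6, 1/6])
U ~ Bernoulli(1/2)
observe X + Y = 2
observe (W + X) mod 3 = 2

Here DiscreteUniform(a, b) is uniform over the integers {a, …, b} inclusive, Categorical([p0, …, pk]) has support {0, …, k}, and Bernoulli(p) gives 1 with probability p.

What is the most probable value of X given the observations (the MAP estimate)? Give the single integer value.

argmax_v P(X = v | obs) = 1

Enumerate traces; 12 have nonzero weight after conditioning:
  (W=0, Z=2, Y=0, X=2, U=0) weight 1/300
  (W=0, Z=2, Y=0, X=2, U=1) weight 1/300
  (W=0, Z=3, Y=0, X=2, U=0) weight 1/360
  (W=0, Z=3, Y=0, X=2, U=1) weight 1/360
  (W=0, Z=4, Y=0, X=2, U=0) weight 1/360
  (W=0, Z=4, Y=0, X=2, U=1) weight 1/360
  (W=1, Z=2, Y=1, X=1, U=0) weight 9/400
  (W=1, Z=2, Y=1, X=1, U=1) weight 9/400
  … 4 more
Group by X:
  weight(X=1) = 7/100
  weight(X=2) = 4/225
Total weight = 7/100 + 4/225 = 79/900
P(X=1 | obs) = 7/100 / 79/900 = 63/79
P(X=2 | obs) = 4/225 / 79/900 = 16/79
argmax = 1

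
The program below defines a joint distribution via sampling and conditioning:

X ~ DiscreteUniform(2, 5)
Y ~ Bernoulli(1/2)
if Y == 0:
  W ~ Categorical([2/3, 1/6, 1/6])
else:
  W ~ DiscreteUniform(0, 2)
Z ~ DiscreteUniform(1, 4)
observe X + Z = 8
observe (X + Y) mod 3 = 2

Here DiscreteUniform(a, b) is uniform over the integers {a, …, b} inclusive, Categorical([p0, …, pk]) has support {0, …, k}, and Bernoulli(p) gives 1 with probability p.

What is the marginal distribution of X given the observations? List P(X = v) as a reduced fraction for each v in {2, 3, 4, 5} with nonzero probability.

Enumerate traces; 6 have nonzero weight after conditioning:
  (X=4, Y=1, W=0, Z=4) weight 1/96
  (X=4, Y=1, W=1, Z=4) weight 1/96
  (X=4, Y=1, W=2, Z=4) weight 1/96
  (X=5, Y=0, W=0, Z=3) weight 1/48
  (X=5, Y=0, W=1, Z=3) weight 1/192
  (X=5, Y=0, W=2, Z=3) weight 1/192
Group by X:
  weight(X=4) = 1/32
  weight(X=5) = 1/32
Total weight = 1/32 + 1/32 = 1/16
P(X=4 | obs) = 1/32 / 1/16 = 1/2
P(X=5 | obs) = 1/32 / 1/16 = 1/2

P(X=4) = 1/2, P(X=5) = 1/2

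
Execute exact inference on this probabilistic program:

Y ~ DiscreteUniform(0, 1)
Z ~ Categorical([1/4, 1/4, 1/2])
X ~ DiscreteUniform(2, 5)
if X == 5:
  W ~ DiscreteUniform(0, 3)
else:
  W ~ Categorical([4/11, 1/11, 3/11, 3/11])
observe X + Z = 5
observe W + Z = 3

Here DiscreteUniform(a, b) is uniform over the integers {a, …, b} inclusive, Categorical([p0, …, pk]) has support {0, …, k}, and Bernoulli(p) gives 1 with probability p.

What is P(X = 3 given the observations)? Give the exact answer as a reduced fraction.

Enumerate traces; 6 have nonzero weight after conditioning:
  (Y=0, Z=0, X=5, W=3) weight 1/128
  (Y=0, Z=1, X=4, W=2) weight 3/352
  (Y=0, Z=2, X=3, W=1) weight 1/176
  (Y=1, Z=0, X=5, W=3) weight 1/128
  (Y=1, Z=1, X=4, W=2) weight 3/352
  (Y=1, Z=2, X=3, W=1) weight 1/176
Group by X:
  weight(X=3) = 1/88
  weight(X=4) = 3/176
  weight(X=5) = 1/64
Total weight = 1/88 + 3/176 + 1/64 = 31/704
P(X=3 | obs) = 1/88 / 31/704 = 8/31
P(X=4 | obs) = 3/176 / 31/704 = 12/31
P(X=5 | obs) = 1/64 / 31/704 = 11/31

P(X = 3 | obs) = 8/31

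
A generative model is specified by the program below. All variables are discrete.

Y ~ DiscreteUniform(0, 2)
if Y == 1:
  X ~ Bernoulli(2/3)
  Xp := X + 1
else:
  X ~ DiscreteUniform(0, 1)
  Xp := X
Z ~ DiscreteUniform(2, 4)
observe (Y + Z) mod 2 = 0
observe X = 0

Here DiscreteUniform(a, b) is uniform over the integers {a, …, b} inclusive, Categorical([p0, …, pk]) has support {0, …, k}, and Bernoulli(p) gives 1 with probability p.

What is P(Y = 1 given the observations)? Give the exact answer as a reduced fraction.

P(Y = 1 | obs) = 1/7

Enumerate traces; 5 have nonzero weight after conditioning:
  (Y=0, X=0, Z=2) weight 1/18
  (Y=0, X=0, Z=4) weight 1/18
  (Y=1, X=0, Z=3) weight 1/27
  (Y=2, X=0, Z=2) weight 1/18
  (Y=2, X=0, Z=4) weight 1/18
Group by Y:
  weight(Y=0) = 1/9
  weight(Y=1) = 1/27
  weight(Y=2) = 1/9
Total weight = 1/9 + 1/27 + 1/9 = 7/27
P(Y=0 | obs) = 1/9 / 7/27 = 3/7
P(Y=1 | obs) = 1/27 / 7/27 = 1/7
P(Y=2 | obs) = 1/9 / 7/27 = 3/7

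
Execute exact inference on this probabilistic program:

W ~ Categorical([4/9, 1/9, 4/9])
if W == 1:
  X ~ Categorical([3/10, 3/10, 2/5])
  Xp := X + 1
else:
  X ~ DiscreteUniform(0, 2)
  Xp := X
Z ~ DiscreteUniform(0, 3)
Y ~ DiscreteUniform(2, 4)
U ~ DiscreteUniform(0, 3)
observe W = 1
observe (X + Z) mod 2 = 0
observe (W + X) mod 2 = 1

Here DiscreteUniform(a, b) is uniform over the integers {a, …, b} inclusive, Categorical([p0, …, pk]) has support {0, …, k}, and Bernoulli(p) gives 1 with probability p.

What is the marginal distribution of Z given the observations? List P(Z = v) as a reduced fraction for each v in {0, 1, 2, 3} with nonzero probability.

P(Z=0) = 1/2, P(Z=2) = 1/2

Enumerate traces; 48 have nonzero weight after conditioning:
  (W=1, X=0, Z=0, Y=2, U=0) weight 1/1440
  (W=1, X=0, Z=0, Y=2, U=1) weight 1/1440
  (W=1, X=0, Z=0, Y=2, U=2) weight 1/1440
  (W=1, X=0, Z=0, Y=2, U=3) weight 1/1440
  (W=1, X=0, Z=0, Y=3, U=0) weight 1/1440
  (W=1, X=0, Z=0, Y=3, U=1) weight 1/1440
  (W=1, X=0, Z=0, Y=3, U=2) weight 1/1440
  (W=1, X=0, Z=0, Y=3, U=3) weight 1/1440
  (W=1, X=0, Z=2, Y=2, U=0) weight 1/1440
  … 39 more
Group by Z:
  weight(Z=0) = 7/360
  weight(Z=2) = 7/360
Total weight = 7/360 + 7/360 = 7/180
P(Z=0 | obs) = 7/360 / 7/180 = 1/2
P(Z=2 | obs) = 7/360 / 7/180 = 1/2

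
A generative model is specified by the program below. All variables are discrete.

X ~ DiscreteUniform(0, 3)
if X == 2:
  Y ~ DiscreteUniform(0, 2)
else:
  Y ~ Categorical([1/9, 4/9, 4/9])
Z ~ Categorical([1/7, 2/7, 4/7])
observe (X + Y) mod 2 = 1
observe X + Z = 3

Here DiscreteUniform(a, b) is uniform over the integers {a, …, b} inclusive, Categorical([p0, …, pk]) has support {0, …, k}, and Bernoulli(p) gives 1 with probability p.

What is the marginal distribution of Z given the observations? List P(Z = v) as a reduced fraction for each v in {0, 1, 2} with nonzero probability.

P(Z=0) = 5/31, P(Z=1) = 6/31, P(Z=2) = 20/31

Enumerate traces; 5 have nonzero weight after conditioning:
  (X=1, Y=0, Z=2) weight 1/63
  (X=1, Y=2, Z=2) weight 4/63
  (X=2, Y=1, Z=1) weight 1/42
  (X=3, Y=0, Z=0) weight 1/252
  (X=3, Y=2, Z=0) weight 1/63
Group by Z:
  weight(Z=0) = 5/252
  weight(Z=1) = 1/42
  weight(Z=2) = 5/63
Total weight = 5/252 + 1/42 + 5/63 = 31/252
P(Z=0 | obs) = 5/252 / 31/252 = 5/31
P(Z=1 | obs) = 1/42 / 31/252 = 6/31
P(Z=2 | obs) = 5/63 / 31/252 = 20/31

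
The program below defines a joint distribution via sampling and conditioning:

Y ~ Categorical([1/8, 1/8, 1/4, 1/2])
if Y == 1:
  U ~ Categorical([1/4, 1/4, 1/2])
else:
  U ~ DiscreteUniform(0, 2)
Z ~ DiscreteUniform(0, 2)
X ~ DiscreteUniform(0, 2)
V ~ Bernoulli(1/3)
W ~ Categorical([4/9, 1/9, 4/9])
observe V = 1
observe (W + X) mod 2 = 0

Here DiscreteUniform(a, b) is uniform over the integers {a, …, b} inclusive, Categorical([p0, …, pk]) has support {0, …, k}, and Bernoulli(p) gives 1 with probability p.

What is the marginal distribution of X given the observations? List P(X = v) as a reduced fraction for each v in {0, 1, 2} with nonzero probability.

P(X=0) = 8/17, P(X=1) = 1/17, P(X=2) = 8/17

Enumerate traces; 180 have nonzero weight after conditioning:
  (Y=0, U=0, Z=0, X=0, V=1, W=0) weight 1/1458
  (Y=0, U=0, Z=0, X=0, V=1, W=2) weight 1/1458
  (Y=0, U=0, Z=0, X=1, V=1, W=1) weight 1/5832
  (Y=0, U=0, Z=0, X=2, V=1, W=0) weight 1/1458
  (Y=0, U=0, Z=0, X=2, V=1, W=2) weight 1/1458
  (Y=0, U=0, Z=1, X=0, V=1, W=0) weight 1/1458
  (Y=0, U=0, Z=1, X=0, V=1, W=2) weight 1/1458
  (Y=0, U=0, Z=1, X=1, V=1, W=1) weight 1/5832
  … 172 more
Group by X:
  weight(X=0) = 8/81
  weight(X=1) = 1/81
  weight(X=2) = 8/81
Total weight = 8/81 + 1/81 + 8/81 = 17/81
P(X=0 | obs) = 8/81 / 17/81 = 8/17
P(X=1 | obs) = 1/81 / 17/81 = 1/17
P(X=2 | obs) = 8/81 / 17/81 = 8/17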